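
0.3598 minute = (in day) 0.0002499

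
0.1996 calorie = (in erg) 8.351e+06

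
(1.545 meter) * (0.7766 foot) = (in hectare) 3.657e-05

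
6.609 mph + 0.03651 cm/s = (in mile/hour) 6.61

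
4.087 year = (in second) 1.289e+08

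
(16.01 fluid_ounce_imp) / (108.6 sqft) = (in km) 4.509e-08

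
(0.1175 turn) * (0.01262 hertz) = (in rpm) 0.08897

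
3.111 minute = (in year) 5.919e-06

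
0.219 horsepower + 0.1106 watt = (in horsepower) 0.2191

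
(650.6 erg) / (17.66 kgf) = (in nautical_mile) 2.028e-10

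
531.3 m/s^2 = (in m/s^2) 531.3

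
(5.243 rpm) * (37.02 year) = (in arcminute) 2.204e+12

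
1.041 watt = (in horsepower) 0.001396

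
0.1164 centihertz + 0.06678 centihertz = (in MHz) 1.832e-09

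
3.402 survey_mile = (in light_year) 5.787e-13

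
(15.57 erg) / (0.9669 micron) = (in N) 1.61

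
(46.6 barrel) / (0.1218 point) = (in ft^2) 1.856e+06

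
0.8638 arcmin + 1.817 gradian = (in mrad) 28.79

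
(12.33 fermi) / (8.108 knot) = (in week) 4.888e-21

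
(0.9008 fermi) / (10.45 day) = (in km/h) 3.592e-21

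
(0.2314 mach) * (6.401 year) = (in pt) 4.509e+13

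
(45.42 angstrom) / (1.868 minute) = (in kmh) 1.459e-10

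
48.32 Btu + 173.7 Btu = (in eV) 1.462e+24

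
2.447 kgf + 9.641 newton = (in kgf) 3.43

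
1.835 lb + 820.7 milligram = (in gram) 833.2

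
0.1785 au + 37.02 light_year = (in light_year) 37.02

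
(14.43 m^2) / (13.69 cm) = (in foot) 345.8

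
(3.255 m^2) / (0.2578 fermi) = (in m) 1.263e+16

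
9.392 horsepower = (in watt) 7004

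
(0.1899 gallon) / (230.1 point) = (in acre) 2.188e-06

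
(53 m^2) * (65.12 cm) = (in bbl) 217.1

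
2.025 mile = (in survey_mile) 2.025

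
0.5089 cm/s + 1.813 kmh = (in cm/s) 50.87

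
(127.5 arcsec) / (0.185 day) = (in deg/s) 2.216e-06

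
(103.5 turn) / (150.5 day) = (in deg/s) 0.002865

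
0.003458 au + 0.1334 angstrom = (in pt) 1.466e+12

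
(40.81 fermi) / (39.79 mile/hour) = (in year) 7.275e-23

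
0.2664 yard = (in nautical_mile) 0.0001315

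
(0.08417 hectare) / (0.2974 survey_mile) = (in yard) 1.923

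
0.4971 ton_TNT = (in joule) 2.08e+09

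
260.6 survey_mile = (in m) 4.194e+05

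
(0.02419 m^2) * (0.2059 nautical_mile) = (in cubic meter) 9.224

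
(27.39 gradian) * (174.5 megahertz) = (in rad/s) 7.508e+07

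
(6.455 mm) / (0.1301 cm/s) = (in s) 4.962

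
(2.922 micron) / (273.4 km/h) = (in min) 6.413e-10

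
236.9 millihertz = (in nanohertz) 2.369e+08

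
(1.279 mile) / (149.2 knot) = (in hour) 0.007449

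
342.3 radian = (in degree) 1.961e+04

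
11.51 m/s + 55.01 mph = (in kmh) 130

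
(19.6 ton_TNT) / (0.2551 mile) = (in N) 1.998e+08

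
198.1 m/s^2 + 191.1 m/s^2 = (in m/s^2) 389.2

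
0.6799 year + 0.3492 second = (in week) 35.45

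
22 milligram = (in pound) 4.85e-05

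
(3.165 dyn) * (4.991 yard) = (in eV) 9.015e+14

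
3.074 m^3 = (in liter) 3074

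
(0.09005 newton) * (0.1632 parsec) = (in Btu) 4.298e+11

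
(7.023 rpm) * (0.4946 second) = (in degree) 20.84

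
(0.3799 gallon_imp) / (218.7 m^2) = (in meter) 7.897e-06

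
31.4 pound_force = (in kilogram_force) 14.24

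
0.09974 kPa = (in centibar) 0.09974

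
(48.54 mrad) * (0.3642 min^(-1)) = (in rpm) 0.002814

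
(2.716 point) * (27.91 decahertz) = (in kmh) 0.9627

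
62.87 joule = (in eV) 3.924e+20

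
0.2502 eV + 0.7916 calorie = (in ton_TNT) 7.916e-10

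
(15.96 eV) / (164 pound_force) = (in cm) 3.505e-19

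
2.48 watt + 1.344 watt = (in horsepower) 0.005128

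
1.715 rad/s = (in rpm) 16.38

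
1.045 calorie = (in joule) 4.372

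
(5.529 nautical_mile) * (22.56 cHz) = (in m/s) 2310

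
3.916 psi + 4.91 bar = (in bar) 5.18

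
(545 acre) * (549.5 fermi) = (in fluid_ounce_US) 0.04098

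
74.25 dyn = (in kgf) 7.571e-05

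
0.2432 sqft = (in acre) 5.583e-06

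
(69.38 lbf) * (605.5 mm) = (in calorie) 44.66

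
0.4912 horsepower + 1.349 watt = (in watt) 367.6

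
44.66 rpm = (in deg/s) 268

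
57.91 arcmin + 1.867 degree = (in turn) 0.007867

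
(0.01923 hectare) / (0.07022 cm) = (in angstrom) 2.739e+15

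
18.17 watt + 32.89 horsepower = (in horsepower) 32.91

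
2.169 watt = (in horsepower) 0.002909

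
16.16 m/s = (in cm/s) 1616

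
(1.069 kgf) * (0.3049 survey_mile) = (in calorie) 1229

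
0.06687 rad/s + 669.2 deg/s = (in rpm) 112.2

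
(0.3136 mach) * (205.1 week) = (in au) 0.08854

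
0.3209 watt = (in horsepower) 0.0004303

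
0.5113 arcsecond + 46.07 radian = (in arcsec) 9.503e+06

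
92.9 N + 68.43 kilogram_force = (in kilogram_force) 77.9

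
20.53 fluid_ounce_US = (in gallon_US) 0.1604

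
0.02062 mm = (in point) 0.05845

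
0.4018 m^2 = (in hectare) 4.018e-05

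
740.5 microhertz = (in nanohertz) 7.405e+05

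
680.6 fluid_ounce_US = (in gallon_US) 5.317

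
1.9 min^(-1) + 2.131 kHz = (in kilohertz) 2.131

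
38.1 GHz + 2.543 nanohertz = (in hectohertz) 3.81e+08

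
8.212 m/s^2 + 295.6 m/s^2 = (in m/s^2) 303.8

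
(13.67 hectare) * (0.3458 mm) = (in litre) 4.727e+04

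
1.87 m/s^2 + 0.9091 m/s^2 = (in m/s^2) 2.779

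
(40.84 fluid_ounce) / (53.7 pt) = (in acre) 1.575e-05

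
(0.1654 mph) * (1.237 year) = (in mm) 2.884e+09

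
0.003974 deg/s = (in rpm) 0.0006623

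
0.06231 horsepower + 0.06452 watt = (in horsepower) 0.0624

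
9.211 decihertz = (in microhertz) 9.211e+05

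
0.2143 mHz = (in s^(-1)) 0.0002143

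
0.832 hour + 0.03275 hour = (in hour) 0.8648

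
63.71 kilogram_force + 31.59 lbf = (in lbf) 172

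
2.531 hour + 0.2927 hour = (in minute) 169.4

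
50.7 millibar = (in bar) 0.0507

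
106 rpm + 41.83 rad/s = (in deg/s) 3033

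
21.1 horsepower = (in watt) 1.573e+04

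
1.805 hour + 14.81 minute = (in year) 0.0002342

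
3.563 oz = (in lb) 0.2227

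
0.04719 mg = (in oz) 1.665e-06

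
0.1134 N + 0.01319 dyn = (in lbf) 0.02549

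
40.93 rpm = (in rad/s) 4.286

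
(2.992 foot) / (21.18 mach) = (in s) 0.0001265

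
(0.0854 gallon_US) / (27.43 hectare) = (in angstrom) 11.79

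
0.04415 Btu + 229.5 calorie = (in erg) 1.007e+10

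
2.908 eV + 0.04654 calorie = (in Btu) 0.0001846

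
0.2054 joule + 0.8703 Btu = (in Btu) 0.8705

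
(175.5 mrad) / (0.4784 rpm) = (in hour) 0.0009731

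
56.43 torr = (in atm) 0.07425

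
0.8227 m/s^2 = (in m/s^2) 0.8227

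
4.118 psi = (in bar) 0.2839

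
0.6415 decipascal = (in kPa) 6.415e-05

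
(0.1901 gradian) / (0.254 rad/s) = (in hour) 3.266e-06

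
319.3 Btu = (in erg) 3.369e+12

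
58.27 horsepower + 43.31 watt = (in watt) 4.35e+04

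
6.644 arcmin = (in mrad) 1.933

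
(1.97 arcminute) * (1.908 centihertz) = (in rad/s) 1.093e-05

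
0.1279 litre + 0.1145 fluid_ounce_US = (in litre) 0.1313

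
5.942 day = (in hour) 142.6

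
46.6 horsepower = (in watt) 3.475e+04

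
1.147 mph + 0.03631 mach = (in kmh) 46.35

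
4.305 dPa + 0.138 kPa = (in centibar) 0.1384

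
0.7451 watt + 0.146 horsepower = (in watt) 109.6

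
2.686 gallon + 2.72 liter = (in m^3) 0.01289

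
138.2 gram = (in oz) 4.875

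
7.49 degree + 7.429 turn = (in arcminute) 1.609e+05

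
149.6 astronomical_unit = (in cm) 2.238e+15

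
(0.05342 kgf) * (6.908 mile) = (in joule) 5824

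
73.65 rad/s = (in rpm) 703.3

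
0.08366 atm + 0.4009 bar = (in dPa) 4.857e+05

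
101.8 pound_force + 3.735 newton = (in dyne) 4.566e+07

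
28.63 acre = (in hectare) 11.59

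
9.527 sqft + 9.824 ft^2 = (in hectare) 0.0001798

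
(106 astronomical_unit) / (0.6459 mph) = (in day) 6.356e+08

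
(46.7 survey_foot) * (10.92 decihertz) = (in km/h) 55.96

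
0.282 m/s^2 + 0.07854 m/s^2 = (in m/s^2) 0.3605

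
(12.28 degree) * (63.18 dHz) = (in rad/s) 1.354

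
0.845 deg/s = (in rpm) 0.1408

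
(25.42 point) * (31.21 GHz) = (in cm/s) 2.799e+10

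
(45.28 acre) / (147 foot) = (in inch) 1.61e+05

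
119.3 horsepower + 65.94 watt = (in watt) 8.903e+04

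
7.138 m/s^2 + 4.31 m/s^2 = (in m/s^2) 11.45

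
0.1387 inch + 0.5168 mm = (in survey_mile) 2.51e-06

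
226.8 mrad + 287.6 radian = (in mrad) 2.878e+05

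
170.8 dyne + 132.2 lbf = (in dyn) 5.881e+07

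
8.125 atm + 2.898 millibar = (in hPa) 8236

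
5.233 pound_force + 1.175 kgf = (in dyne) 3.48e+06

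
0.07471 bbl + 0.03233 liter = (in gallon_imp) 2.62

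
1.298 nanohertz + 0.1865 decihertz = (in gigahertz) 1.865e-11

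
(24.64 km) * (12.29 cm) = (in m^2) 3028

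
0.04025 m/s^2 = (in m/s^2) 0.04025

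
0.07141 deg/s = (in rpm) 0.0119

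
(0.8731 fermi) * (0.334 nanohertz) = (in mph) 6.523e-25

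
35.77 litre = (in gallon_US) 9.449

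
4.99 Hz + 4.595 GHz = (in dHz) 4.595e+10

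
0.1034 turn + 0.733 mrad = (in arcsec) 1.342e+05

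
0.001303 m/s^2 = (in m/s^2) 0.001303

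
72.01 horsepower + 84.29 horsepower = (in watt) 1.166e+05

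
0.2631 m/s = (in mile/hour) 0.5885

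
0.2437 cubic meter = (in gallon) 64.38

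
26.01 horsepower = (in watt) 1.94e+04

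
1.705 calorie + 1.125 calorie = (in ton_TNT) 2.83e-09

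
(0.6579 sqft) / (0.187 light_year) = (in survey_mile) 2.147e-20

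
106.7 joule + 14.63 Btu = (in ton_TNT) 3.715e-06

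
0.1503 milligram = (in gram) 0.0001503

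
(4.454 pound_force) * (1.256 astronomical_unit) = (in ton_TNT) 889.7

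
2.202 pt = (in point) 2.202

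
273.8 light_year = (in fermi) 2.59e+33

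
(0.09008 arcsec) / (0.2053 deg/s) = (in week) 2.015e-10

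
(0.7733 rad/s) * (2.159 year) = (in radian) 5.265e+07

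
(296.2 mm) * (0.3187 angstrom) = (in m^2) 9.44e-12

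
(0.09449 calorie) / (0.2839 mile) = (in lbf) 0.0001945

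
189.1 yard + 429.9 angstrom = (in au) 1.156e-09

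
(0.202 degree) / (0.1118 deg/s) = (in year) 5.729e-08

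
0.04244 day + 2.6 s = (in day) 0.04247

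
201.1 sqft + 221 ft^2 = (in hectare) 0.003921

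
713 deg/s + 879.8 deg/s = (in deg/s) 1593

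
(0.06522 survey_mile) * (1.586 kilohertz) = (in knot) 3.236e+05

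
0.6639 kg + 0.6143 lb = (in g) 942.5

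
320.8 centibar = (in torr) 2406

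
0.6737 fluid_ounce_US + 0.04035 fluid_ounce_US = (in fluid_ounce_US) 0.714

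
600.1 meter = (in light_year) 6.343e-14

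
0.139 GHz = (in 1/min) 8.34e+09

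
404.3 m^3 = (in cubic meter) 404.3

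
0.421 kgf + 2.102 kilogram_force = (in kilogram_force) 2.523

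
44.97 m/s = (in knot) 87.41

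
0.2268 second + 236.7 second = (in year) 7.513e-06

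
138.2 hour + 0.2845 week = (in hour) 186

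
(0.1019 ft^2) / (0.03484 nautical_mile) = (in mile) 9.117e-08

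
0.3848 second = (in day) 4.454e-06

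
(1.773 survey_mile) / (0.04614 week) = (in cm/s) 10.23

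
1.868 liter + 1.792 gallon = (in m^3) 0.008651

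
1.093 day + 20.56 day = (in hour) 519.7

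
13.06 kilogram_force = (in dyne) 1.281e+07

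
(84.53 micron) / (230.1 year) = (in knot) 2.264e-14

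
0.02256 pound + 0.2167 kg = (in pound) 0.5003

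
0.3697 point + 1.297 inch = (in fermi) 3.307e+13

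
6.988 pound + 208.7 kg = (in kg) 211.9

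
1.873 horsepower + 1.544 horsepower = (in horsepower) 3.417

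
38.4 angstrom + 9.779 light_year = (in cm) 9.252e+18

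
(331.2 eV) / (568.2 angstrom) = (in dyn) 9.339e-05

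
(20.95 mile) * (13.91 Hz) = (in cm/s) 4.69e+07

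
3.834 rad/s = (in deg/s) 219.7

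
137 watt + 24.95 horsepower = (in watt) 1.874e+04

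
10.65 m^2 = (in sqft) 114.6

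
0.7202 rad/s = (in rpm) 6.877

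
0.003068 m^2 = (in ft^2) 0.03302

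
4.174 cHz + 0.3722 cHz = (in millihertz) 45.46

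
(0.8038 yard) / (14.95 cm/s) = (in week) 8.129e-06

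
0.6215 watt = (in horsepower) 0.0008334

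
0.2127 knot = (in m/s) 0.1094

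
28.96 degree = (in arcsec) 1.043e+05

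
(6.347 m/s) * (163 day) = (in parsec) 2.897e-09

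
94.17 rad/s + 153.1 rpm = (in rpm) 1052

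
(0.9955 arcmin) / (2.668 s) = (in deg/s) 0.006219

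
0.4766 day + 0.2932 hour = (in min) 703.9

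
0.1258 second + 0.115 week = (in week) 0.115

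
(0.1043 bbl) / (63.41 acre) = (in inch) 2.544e-06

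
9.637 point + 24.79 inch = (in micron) 6.331e+05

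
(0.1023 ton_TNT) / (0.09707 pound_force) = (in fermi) 9.913e+23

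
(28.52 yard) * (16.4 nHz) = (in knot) 8.314e-07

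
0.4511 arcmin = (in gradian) 0.008354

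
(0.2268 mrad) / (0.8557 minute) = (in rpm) 4.218e-05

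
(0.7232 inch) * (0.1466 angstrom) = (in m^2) 2.693e-13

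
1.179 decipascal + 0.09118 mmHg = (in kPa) 0.01227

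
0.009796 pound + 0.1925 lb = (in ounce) 3.237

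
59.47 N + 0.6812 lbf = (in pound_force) 14.05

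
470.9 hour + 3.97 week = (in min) 6.827e+04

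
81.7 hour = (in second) 2.941e+05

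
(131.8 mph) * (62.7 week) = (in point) 6.333e+12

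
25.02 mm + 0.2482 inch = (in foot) 0.1028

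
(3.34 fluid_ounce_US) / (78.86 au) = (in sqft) 9.012e-17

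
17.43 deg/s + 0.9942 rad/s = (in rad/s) 1.298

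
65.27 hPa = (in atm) 0.06442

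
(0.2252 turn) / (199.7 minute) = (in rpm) 0.001128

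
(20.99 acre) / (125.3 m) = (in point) 1.922e+06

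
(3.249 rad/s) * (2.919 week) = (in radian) 5.736e+06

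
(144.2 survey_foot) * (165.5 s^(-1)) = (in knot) 1.414e+04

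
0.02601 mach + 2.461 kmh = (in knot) 18.54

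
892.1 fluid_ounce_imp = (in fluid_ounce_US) 857.1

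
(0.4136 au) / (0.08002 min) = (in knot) 2.505e+10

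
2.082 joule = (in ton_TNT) 4.976e-10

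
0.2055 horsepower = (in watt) 153.2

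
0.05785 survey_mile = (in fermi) 9.31e+16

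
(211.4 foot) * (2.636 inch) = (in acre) 0.001066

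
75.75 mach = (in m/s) 2.579e+04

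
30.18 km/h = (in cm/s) 838.3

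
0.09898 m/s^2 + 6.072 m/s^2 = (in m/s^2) 6.171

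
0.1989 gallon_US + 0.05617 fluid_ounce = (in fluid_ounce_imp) 26.56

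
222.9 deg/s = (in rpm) 37.15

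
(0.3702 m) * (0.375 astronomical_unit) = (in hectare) 2.077e+06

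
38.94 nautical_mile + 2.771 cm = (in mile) 44.81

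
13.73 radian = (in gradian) 874.1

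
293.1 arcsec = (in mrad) 1.421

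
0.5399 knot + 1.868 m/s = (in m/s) 2.146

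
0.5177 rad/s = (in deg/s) 29.66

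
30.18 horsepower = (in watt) 2.251e+04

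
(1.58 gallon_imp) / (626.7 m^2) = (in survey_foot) 3.76e-05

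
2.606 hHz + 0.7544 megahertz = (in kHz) 754.7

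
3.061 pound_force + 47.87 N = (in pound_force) 13.82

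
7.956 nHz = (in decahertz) 7.956e-10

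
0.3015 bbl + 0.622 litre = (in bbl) 0.3054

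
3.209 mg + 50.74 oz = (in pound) 3.171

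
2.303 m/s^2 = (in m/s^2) 2.303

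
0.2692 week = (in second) 1.628e+05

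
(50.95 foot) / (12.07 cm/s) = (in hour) 0.03574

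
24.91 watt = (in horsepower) 0.0334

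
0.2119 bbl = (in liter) 33.69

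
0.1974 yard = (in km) 0.0001805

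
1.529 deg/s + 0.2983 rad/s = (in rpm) 3.103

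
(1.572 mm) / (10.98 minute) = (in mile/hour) 5.338e-06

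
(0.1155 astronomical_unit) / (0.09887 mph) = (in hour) 1.086e+08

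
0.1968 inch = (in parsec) 1.62e-19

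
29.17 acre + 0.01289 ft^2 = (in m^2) 1.18e+05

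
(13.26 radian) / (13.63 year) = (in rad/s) 3.085e-08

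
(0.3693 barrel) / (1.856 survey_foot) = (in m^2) 0.1038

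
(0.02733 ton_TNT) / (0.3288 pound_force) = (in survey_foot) 2.565e+08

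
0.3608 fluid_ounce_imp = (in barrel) 6.448e-05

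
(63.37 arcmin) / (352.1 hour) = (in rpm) 1.389e-07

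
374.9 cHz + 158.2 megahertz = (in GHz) 0.1582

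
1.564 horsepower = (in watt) 1166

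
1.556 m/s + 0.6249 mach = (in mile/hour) 479.5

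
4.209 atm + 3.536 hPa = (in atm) 4.212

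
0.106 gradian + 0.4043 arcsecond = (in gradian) 0.1061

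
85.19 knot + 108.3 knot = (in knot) 193.5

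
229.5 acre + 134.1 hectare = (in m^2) 2.27e+06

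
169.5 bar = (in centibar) 1.695e+04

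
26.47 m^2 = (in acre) 0.006541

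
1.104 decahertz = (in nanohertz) 1.104e+10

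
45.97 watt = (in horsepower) 0.06165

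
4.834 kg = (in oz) 170.5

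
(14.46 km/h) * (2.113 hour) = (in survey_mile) 18.99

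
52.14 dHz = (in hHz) 0.05214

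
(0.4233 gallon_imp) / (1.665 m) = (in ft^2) 0.01244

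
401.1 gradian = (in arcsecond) 1.3e+06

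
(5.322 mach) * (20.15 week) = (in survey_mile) 1.372e+07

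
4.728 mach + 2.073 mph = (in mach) 4.731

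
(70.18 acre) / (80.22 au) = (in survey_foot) 7.764e-08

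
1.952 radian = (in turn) 0.3107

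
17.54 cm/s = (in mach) 0.0005151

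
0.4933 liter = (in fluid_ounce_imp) 17.36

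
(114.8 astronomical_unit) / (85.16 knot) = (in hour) 1.089e+08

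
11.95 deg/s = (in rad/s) 0.2086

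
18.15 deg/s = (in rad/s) 0.3168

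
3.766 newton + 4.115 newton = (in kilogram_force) 0.8036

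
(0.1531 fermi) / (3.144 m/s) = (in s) 4.87e-17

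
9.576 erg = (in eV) 5.977e+12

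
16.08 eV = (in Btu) 2.442e-21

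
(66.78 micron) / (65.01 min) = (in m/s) 1.712e-08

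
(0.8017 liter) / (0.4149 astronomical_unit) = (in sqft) 1.39e-13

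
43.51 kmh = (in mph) 27.04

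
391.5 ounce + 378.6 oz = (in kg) 21.83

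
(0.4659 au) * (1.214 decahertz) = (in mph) 1.893e+12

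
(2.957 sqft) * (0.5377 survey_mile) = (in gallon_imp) 5.229e+04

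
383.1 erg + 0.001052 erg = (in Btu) 3.631e-08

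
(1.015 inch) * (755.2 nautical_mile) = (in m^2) 3.606e+04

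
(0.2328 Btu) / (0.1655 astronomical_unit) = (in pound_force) 2.23e-09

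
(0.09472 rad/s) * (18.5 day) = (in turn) 2.41e+04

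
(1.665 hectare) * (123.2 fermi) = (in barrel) 1.29e-08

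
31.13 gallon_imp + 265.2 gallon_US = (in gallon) 302.6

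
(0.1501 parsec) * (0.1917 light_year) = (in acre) 2.076e+27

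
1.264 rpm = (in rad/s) 0.1324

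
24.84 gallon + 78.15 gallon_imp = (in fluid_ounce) 1.519e+04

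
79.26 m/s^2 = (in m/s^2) 79.26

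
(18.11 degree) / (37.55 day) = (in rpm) 9.303e-07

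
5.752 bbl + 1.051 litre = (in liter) 915.5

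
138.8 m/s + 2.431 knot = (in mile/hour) 313.3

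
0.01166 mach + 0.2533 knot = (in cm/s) 410.1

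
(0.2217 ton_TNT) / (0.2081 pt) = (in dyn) 1.264e+18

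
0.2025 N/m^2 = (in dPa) 2.025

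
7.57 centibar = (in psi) 1.098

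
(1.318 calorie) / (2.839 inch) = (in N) 76.47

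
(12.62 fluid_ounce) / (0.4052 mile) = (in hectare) 5.723e-11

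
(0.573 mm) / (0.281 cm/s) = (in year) 6.466e-09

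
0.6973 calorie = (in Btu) 0.002765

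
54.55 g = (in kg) 0.05455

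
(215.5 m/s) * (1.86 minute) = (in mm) 2.405e+07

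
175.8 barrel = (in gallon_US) 7384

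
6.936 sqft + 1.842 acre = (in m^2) 7455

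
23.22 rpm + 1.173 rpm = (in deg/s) 146.4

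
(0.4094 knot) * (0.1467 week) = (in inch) 7.357e+05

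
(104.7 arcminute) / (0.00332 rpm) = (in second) 87.6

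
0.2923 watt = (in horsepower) 0.000392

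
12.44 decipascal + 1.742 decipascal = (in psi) 0.0002057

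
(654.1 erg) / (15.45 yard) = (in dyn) 0.463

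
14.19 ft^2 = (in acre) 0.0003258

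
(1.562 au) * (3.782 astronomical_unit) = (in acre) 3.267e+19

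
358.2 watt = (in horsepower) 0.4804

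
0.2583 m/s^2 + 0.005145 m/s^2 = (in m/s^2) 0.2634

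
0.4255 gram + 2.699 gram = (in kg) 0.003125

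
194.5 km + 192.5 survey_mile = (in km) 504.3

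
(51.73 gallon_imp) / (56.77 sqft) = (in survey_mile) 2.771e-05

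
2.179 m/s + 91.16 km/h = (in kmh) 99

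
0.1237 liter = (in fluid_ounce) 4.183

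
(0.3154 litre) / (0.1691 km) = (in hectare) 1.865e-10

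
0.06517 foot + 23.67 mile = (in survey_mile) 23.67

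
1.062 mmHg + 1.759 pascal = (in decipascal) 1433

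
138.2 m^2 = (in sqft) 1488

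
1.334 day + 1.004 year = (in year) 1.008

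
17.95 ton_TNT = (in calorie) 1.795e+10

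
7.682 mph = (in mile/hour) 7.682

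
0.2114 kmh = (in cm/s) 5.872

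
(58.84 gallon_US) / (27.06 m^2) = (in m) 0.008231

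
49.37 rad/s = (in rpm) 471.4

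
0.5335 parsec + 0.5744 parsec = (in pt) 9.691e+19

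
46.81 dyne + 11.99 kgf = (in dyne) 1.176e+07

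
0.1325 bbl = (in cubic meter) 0.02107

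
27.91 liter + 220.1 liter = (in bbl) 1.56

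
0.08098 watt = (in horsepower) 0.0001086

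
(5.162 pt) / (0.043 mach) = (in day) 1.44e-09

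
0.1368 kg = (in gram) 136.8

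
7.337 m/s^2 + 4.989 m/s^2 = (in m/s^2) 12.33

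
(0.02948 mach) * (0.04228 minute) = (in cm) 2546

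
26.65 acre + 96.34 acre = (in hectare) 49.77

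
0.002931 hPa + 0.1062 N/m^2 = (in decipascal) 3.993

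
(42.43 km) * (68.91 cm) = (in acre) 7.225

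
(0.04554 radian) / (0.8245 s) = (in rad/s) 0.05523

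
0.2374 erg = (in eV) 1.482e+11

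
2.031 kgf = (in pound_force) 4.478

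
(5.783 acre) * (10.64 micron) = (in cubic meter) 0.249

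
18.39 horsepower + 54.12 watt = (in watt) 1.377e+04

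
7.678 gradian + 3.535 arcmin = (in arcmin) 418.1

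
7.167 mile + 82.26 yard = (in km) 11.61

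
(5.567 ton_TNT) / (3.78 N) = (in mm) 6.162e+12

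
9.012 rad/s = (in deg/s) 516.3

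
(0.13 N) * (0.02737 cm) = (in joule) 3.558e-05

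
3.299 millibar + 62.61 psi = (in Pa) 4.32e+05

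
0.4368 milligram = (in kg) 4.368e-07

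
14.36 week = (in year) 0.2754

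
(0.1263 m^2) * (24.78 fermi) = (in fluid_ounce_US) 1.058e-10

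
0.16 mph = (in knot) 0.139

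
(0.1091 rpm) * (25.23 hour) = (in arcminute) 3.567e+06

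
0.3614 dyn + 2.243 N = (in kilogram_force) 0.2287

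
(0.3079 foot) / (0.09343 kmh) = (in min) 0.06027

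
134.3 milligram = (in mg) 134.3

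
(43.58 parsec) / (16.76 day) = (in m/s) 9.286e+11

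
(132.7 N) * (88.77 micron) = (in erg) 1.178e+05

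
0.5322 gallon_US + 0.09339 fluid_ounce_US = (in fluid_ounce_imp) 71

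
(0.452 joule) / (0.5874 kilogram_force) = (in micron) 7.847e+04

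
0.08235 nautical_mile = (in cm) 1.525e+04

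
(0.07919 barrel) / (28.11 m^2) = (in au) 2.994e-15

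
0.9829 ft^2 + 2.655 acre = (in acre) 2.655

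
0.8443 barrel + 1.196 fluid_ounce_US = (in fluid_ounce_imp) 4726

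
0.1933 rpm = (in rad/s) 0.02024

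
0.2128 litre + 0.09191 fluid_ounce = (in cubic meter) 0.0002155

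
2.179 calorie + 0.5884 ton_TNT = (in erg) 2.462e+16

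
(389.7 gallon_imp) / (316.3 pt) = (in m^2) 15.88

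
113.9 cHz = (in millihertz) 1139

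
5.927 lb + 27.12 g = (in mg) 2.716e+06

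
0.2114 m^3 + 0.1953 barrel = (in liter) 242.5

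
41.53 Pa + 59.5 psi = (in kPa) 410.3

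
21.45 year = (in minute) 1.127e+07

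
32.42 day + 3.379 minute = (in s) 2.801e+06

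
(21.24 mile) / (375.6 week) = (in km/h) 0.0005417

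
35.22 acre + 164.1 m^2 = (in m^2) 1.427e+05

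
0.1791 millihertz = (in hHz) 1.791e-06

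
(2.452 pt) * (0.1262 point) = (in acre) 9.516e-12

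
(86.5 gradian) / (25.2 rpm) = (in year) 1.633e-08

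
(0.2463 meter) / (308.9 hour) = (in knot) 4.305e-07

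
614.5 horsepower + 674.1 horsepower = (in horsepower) 1289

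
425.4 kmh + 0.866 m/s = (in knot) 231.4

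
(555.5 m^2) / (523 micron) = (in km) 1062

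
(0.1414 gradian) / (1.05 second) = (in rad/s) 0.002115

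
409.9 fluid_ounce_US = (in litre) 12.12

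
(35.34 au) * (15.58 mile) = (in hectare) 1.326e+13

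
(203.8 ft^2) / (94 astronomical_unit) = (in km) 1.346e-15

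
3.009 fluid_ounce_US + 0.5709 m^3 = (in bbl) 3.591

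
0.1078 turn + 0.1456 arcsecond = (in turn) 0.1078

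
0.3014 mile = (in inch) 1.91e+04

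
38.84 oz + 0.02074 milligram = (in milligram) 1.101e+06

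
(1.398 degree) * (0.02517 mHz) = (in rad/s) 6.141e-07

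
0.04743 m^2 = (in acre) 1.172e-05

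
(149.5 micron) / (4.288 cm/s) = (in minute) 5.811e-05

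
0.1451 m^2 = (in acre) 3.585e-05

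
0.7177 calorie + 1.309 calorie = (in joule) 8.48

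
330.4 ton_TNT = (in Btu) 1.31e+09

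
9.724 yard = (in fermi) 8.892e+15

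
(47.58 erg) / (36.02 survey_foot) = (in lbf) 9.743e-08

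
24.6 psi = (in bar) 1.696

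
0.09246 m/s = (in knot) 0.1797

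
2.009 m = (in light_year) 2.124e-16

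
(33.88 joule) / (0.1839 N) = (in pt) 5.222e+05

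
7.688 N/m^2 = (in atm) 7.587e-05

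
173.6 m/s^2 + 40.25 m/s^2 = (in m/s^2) 213.8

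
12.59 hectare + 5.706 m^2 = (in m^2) 1.259e+05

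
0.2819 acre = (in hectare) 0.1141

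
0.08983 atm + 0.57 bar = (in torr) 495.8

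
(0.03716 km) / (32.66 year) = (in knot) 7.013e-08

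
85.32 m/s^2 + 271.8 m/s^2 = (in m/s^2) 357.1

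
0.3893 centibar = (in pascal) 389.3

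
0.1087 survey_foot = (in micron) 3.313e+04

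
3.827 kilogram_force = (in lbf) 8.437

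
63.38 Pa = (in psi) 0.009192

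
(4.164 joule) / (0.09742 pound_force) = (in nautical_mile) 0.005188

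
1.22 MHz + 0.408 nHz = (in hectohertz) 1.22e+04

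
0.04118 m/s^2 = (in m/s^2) 0.04118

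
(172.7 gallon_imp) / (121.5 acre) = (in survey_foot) 5.239e-06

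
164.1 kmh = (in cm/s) 4558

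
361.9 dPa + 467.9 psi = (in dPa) 3.226e+07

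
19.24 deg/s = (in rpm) 3.207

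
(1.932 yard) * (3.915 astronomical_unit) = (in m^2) 1.035e+12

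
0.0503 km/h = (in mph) 0.03125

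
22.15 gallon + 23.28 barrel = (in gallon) 999.9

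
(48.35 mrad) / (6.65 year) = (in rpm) 2.202e-09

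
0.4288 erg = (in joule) 4.288e-08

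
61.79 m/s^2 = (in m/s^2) 61.79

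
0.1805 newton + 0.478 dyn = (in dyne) 1.805e+04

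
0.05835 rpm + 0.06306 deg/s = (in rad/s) 0.007211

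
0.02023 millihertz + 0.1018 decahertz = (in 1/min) 61.08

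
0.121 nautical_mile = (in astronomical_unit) 1.498e-09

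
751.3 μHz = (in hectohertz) 7.513e-06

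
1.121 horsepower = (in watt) 835.9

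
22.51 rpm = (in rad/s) 2.357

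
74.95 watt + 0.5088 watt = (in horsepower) 0.1012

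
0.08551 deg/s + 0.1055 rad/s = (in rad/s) 0.107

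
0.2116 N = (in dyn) 2.116e+04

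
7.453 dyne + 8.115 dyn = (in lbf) 3.5e-05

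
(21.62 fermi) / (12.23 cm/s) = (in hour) 4.911e-17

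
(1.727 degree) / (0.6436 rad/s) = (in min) 0.0007806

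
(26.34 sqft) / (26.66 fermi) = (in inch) 3.614e+15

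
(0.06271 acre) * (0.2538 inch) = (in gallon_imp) 359.9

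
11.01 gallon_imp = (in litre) 50.05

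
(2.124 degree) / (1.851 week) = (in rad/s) 3.311e-08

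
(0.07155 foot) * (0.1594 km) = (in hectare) 0.0003476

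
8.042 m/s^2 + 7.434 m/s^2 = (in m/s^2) 15.48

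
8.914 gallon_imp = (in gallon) 10.71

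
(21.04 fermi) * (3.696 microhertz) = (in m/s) 7.776e-20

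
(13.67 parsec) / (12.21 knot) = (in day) 7.772e+11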